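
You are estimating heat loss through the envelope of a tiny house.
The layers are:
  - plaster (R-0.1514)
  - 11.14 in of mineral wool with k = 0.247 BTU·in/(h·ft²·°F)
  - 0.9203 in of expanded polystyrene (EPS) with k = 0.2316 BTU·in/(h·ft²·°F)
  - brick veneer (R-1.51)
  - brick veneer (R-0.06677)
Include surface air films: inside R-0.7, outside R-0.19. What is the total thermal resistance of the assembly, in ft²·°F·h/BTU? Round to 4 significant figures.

51.69 ft²·°F·h/BTU

11.14/0.247 = 45.101
0.9203/0.2316 = 3.9737
R_total = 0.7 + 0.1514 + 45.101 + 3.9737 + 1.51 + 0.06677 + 0.19 = 51.693 ft²·°F·h/BTU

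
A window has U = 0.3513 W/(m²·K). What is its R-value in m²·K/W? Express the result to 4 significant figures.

2.847 m²·K/W

R = 1/U = 1/0.3513 = 2.8466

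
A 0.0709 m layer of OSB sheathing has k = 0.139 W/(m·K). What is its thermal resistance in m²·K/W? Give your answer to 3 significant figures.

0.510 m²·K/W

R = L/k = 0.0709/0.139 = 0.5101 m²·K/W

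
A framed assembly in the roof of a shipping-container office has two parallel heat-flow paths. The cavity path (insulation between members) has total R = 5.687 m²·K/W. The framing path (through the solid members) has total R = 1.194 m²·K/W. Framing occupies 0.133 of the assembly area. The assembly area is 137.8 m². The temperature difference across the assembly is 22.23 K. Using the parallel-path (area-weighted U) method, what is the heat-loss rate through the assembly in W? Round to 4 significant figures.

U_eff = 0.867/5.687 + 0.133/1.194 = 0.15245 + 0.11139 = 0.26384
R_eff = 1/U_eff = 3.7901 m²·K/W
Q = 137.8 × 22.23 / 3.7901 = 808.23 W

808.2 W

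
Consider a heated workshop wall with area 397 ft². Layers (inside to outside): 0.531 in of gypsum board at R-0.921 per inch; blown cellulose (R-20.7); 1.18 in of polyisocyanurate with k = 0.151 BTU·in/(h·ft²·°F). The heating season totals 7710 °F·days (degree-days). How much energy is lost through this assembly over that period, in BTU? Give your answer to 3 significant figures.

2530000 BTU

0.531 × 0.921 = 0.4891
1.18/0.151 = 7.815
R_total = 0.4891 + 20.7 + 7.815 = 29 ft²·°F·h/BTU
E = A × HDD × 24 / R = 397 × 7710 × 24 / 29 = 2533000 BTU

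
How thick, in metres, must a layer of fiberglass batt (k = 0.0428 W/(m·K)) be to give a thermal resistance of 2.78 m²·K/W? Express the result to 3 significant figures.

L = R·k = 2.78 × 0.0428 = 0.119 m

0.119 m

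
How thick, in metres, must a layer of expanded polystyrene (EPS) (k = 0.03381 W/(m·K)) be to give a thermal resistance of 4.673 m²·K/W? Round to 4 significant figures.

0.1580 m

L = R·k = 4.673 × 0.03381 = 0.15799 m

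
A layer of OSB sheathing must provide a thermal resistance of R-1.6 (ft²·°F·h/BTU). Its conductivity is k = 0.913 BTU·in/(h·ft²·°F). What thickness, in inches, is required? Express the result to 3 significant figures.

L = R × k = 1.6 × 0.913 = 1.461 in

1.46 in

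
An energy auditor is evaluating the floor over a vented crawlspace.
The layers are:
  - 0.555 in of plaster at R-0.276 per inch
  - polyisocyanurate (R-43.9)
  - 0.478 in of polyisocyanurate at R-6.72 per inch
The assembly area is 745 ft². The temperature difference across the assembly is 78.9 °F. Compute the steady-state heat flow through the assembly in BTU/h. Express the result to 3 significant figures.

0.555 × 0.276 = 0.1532
0.478 × 6.72 = 3.212
R_total = 0.1532 + 43.9 + 3.212 = 47.27 ft²·°F·h/BTU
Q = A·ΔT/R = 745 × 78.9 / 47.27 = 1244 BTU/h

1240 BTU/h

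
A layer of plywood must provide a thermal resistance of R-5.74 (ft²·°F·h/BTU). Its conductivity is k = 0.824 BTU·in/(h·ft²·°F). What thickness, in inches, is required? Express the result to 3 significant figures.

L = R × k = 5.74 × 0.824 = 4.73 in

4.73 in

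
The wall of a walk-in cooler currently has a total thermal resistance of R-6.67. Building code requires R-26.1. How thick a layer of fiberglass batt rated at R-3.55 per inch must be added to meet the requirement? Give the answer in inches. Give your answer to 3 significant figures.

5.47 in

ΔR = 26.1 − 6.67 = 19.43 ft²·°F·h/BTU
L = ΔR / (R/in) = 19.43/3.55 = 5.473 in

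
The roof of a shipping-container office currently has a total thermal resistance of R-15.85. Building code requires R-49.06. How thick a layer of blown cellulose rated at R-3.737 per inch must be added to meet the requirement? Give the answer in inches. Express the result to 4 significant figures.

ΔR = 49.06 − 15.85 = 33.21 ft²·°F·h/BTU
L = ΔR / (R/in) = 33.21/3.737 = 8.8868 in

8.887 in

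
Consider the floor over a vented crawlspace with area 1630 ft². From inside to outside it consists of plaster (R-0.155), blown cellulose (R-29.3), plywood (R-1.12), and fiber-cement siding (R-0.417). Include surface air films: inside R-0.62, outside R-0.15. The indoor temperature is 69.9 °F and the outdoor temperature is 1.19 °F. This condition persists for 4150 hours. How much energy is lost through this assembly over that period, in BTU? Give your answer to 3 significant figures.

14600000 BTU

R_total = 0.62 + 0.155 + 29.3 + 1.12 + 0.417 + 0.15 = 31.76 ft²·°F·h/BTU
Q = 1630 × (69.9 − 1.19) / 31.76 = 3526 BTU/h
E = 3526 × 4150 = 14630000 BTU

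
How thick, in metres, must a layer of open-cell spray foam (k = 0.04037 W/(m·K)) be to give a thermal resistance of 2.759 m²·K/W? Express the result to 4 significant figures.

L = R·k = 2.759 × 0.04037 = 0.11138 m

0.1114 m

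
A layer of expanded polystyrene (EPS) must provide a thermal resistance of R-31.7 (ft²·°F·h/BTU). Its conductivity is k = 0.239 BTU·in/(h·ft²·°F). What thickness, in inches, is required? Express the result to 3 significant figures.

L = R × k = 31.7 × 0.239 = 7.576 in

7.58 in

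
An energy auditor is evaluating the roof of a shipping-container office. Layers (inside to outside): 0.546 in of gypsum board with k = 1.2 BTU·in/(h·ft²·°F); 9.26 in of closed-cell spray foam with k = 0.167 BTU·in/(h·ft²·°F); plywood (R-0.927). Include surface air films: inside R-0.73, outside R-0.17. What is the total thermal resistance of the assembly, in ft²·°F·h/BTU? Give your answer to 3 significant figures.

57.7 ft²·°F·h/BTU

0.546/1.2 = 0.455
9.26/0.167 = 55.45
R_total = 0.73 + 0.455 + 55.45 + 0.927 + 0.17 = 57.73 ft²·°F·h/BTU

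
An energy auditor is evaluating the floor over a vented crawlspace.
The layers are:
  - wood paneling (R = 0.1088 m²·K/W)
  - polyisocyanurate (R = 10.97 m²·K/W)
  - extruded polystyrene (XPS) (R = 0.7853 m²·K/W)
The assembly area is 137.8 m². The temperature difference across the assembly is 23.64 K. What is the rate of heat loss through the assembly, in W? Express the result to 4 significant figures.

274.6 W

R_total = 0.1088 + 10.97 + 0.7853 = 11.864 m²·K/W
Q = A·ΔT/R = 137.8 × 23.64 / 11.864 = 274.58 W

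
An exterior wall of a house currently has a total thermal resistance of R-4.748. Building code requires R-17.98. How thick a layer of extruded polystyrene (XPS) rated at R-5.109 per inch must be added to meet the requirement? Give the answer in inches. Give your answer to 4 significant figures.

2.590 in

ΔR = 17.98 − 4.748 = 13.232 ft²·°F·h/BTU
L = ΔR / (R/in) = 13.232/5.109 = 2.5899 in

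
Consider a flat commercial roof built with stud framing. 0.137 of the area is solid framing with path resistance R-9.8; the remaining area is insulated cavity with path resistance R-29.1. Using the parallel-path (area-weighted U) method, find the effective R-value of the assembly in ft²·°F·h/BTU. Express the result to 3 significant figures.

U_eff = 0.863/29.1 + 0.137/9.8 = 0.02966 + 0.01398 = 0.04364
R_eff = 1/U_eff = 22.92 ft²·°F·h/BTU

22.9 ft²·°F·h/BTU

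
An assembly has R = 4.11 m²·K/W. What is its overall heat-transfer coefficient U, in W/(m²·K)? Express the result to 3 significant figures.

U = 1/R = 1/4.11 = 0.2433

0.243 W/(m²·K)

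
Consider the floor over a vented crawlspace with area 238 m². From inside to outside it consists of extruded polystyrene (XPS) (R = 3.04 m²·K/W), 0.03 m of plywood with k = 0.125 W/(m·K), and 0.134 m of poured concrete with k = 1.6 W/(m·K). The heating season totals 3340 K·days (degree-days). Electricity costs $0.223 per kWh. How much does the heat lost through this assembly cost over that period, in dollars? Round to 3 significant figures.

0.03/0.125 = 0.24
0.134/1.6 = 0.08375
R_total = 3.04 + 0.24 + 0.08375 = 3.364 m²·K/W
E = A × HDD × 24 / R / 1000 = 238 × 3340 × 24 / 3.364 / 1000 = 5672 kWh
Cost = 5672 × 0.223 = $1265

1260 dollars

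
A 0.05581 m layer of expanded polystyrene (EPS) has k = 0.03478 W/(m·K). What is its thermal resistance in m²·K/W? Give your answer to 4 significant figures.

R = L/k = 0.05581/0.03478 = 1.6047 m²·K/W

1.605 m²·K/W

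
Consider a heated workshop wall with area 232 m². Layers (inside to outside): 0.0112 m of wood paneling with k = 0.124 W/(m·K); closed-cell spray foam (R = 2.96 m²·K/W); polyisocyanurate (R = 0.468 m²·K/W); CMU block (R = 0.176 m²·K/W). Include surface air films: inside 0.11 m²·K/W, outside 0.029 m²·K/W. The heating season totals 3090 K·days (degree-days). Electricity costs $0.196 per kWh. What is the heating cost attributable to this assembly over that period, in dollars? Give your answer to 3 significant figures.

880 dollars

0.0112/0.124 = 0.09032
R_total = 0.11 + 0.09032 + 2.96 + 0.468 + 0.176 + 0.029 = 3.833 m²·K/W
E = A × HDD × 24 / R / 1000 = 232 × 3090 × 24 / 3.833 / 1000 = 4488 kWh
Cost = 4488 × 0.196 = $879.7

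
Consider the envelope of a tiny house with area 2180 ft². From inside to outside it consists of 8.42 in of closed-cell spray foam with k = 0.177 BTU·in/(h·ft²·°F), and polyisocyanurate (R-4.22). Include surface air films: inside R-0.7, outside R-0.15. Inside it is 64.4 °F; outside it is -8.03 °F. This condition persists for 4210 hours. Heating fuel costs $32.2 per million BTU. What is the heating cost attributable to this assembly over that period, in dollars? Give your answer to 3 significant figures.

407 dollars

8.42/0.177 = 47.57
R_total = 0.7 + 47.57 + 4.22 + 0.15 = 52.64 ft²·°F·h/BTU
Q = 2180 × (64.4 − (-8.03)) / 52.64 = 3000 BTU/h
E = 3000 × 4210 = 12630000 BTU
Cost = 12630000/10⁶ × 32.2 = $406.6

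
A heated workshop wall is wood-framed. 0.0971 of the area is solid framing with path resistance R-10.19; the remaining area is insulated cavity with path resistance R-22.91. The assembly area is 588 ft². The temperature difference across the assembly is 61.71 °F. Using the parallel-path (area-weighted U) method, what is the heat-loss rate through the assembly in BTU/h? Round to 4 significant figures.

1776 BTU/h

U_eff = 0.9029/22.91 + 0.0971/10.19 = 0.039411 + 0.0095289 = 0.04894
R_eff = 1/U_eff = 20.433 ft²·°F·h/BTU
Q = 588 × 61.71 / 20.433 = 1775.8 BTU/h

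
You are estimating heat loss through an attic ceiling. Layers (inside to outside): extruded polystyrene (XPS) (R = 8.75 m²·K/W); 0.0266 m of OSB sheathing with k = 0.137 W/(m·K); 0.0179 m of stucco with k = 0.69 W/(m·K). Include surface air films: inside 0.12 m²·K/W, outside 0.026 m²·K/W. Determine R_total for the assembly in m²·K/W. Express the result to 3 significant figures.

0.0266/0.137 = 0.1942
0.0179/0.69 = 0.02594
R_total = 0.12 + 8.75 + 0.1942 + 0.02594 + 0.026 = 9.116 m²·K/W

9.12 m²·K/W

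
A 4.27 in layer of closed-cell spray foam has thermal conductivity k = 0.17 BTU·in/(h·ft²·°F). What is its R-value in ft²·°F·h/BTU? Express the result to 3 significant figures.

25.1 ft²·°F·h/BTU

R = L/k = 4.27/0.17 = 25.12 ft²·°F·h/BTU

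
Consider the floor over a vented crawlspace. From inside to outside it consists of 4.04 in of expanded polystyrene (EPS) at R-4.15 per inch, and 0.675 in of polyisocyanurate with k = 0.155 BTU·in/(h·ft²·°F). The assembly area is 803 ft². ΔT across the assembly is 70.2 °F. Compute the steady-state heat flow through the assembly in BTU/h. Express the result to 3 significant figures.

2670 BTU/h

4.04 × 4.15 = 16.77
0.675/0.155 = 4.355
R_total = 16.77 + 4.355 = 21.12 ft²·°F·h/BTU
Q = A·ΔT/R = 803 × 70.2 / 21.12 = 2669 BTU/h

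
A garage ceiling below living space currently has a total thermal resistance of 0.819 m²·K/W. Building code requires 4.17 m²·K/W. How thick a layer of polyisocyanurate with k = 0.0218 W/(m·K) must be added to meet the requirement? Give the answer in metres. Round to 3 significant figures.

ΔR = 4.17 − 0.819 = 3.351 m²·K/W
L = ΔR × k = 3.351 × 0.0218 = 0.07305 m

0.0731 m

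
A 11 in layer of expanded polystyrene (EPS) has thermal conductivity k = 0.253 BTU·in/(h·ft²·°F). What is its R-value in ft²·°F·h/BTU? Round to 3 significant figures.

R = L/k = 11/0.253 = 43.48 ft²·°F·h/BTU

43.5 ft²·°F·h/BTU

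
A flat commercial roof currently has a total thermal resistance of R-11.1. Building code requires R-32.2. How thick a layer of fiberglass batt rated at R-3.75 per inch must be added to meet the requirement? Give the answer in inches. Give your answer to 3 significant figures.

ΔR = 32.2 − 11.1 = 21.1 ft²·°F·h/BTU
L = ΔR / (R/in) = 21.1/3.75 = 5.627 in

5.63 in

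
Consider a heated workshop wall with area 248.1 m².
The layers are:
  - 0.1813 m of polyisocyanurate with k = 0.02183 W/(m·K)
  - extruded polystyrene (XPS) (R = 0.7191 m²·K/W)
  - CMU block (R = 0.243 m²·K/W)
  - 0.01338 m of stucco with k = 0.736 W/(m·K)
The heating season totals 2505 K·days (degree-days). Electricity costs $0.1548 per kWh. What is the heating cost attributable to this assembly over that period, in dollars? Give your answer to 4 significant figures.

248.7 dollars

0.1813/0.02183 = 8.3051
0.01338/0.736 = 0.018179
R_total = 8.3051 + 0.7191 + 0.243 + 0.018179 = 9.2854 m²·K/W
E = A × HDD × 24 / R / 1000 = 248.1 × 2505 × 24 / 9.2854 / 1000 = 1606.4 kWh
Cost = 1606.4 × 0.1548 = $248.67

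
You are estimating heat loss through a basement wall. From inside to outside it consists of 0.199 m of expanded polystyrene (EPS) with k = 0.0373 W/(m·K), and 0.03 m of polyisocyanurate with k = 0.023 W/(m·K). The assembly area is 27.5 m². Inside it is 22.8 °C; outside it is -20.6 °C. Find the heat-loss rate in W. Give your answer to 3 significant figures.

0.199/0.0373 = 5.335
0.03/0.023 = 1.304
R_total = 5.335 + 1.304 = 6.639 m²·K/W
Q = A·ΔT/R = 27.5 × (22.8 − (-20.6)) / 6.639 = 179.8 W

180 W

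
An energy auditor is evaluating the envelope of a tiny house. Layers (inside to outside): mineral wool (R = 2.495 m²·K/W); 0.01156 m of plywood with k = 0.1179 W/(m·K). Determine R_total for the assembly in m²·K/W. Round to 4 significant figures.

2.593 m²·K/W

0.01156/0.1179 = 0.098049
R_total = 2.495 + 0.098049 = 2.593 m²·K/W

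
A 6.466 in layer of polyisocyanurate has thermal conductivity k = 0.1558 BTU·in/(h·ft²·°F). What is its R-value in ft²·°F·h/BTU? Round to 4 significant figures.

41.50 ft²·°F·h/BTU

R = L/k = 6.466/0.1558 = 41.502 ft²·°F·h/BTU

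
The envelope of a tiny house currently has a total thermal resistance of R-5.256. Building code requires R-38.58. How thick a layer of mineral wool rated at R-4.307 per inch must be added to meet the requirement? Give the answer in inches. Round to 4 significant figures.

ΔR = 38.58 − 5.256 = 33.324 ft²·°F·h/BTU
L = ΔR / (R/in) = 33.324/4.307 = 7.7372 in

7.737 in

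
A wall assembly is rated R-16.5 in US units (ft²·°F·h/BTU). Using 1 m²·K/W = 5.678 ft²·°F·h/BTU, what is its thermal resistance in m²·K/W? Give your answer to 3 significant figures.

2.91 m²·K/W

R_SI = 16.5/5.678 = 2.906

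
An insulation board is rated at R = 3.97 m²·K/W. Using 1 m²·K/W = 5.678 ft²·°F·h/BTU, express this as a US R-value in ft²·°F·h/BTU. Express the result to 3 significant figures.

R_US = 3.97 × 5.678 = 22.54

22.5 ft²·°F·h/BTU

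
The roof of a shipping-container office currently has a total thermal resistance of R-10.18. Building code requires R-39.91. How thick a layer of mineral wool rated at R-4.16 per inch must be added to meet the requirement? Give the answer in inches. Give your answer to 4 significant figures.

7.147 in

ΔR = 39.91 − 10.18 = 29.73 ft²·°F·h/BTU
L = ΔR / (R/in) = 29.73/4.16 = 7.1466 in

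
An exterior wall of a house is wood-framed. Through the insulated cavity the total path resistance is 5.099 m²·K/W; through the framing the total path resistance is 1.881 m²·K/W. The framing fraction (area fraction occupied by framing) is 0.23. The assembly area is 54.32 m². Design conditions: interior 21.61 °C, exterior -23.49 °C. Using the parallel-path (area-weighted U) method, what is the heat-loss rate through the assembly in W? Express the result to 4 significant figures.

669.5 W

U_eff = 0.77/5.099 + 0.23/1.881 = 0.15101 + 0.12228 = 0.27329
R_eff = 1/U_eff = 3.6592 m²·K/W
Q = 54.32 × (21.61 − (-23.49)) / 3.6592 = 669.5 W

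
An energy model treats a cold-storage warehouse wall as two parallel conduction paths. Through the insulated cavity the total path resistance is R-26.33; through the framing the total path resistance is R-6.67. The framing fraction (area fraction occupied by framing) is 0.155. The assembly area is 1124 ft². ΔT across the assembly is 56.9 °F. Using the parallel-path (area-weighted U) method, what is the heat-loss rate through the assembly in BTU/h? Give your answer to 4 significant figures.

U_eff = 0.845/26.33 + 0.155/6.67 = 0.032093 + 0.023238 = 0.055331
R_eff = 1/U_eff = 18.073 ft²·°F·h/BTU
Q = 1124 × 56.9 / 18.073 = 3538.7 BTU/h

3539 BTU/h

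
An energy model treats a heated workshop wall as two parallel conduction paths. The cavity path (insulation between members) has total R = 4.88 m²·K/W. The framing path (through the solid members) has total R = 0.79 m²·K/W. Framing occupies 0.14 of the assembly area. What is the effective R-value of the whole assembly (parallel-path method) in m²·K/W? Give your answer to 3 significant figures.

2.83 m²·K/W

U_eff = 0.86/4.88 + 0.14/0.79 = 0.1762 + 0.1772 = 0.3534
R_eff = 1/U_eff = 2.829 m²·K/W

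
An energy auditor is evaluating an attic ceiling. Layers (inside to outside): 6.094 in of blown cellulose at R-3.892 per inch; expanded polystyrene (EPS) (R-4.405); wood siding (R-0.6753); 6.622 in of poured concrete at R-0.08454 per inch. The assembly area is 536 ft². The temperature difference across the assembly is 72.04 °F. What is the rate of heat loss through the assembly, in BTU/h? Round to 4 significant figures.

6.094 × 3.892 = 23.718
6.622 × 0.08454 = 0.55982
R_total = 23.718 + 4.405 + 0.6753 + 0.55982 = 29.358 ft²·°F·h/BTU
Q = A·ΔT/R = 536 × 72.04 / 29.358 = 1315.3 BTU/h

1315 BTU/h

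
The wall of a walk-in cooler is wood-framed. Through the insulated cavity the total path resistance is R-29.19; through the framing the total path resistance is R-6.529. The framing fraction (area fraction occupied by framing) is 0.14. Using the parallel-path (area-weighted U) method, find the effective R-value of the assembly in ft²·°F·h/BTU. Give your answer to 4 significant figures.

19.64 ft²·°F·h/BTU

U_eff = 0.86/29.19 + 0.14/6.529 = 0.029462 + 0.021443 = 0.050905
R_eff = 1/U_eff = 19.644 ft²·°F·h/BTU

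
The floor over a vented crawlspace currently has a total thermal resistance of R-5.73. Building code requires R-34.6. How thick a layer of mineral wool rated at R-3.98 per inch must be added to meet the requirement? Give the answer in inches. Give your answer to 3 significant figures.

7.25 in

ΔR = 34.6 − 5.73 = 28.87 ft²·°F·h/BTU
L = ΔR / (R/in) = 28.87/3.98 = 7.254 in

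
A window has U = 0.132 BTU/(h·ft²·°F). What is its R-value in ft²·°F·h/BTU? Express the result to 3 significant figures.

7.58 ft²·°F·h/BTU

R = 1/U = 1/0.132 = 7.576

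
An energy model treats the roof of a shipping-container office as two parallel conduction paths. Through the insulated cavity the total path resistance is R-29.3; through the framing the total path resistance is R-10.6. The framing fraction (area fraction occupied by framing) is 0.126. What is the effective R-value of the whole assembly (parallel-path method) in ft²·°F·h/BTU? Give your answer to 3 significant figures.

U_eff = 0.874/29.3 + 0.126/10.6 = 0.02983 + 0.01189 = 0.04172
R_eff = 1/U_eff = 23.97 ft²·°F·h/BTU

24.0 ft²·°F·h/BTU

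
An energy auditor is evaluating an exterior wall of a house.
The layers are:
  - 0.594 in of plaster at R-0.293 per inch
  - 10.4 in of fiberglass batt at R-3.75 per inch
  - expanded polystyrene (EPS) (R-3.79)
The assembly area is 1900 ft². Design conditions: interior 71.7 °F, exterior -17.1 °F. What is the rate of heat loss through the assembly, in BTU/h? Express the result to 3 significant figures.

3930 BTU/h

0.594 × 0.293 = 0.174
10.4 × 3.75 = 39
R_total = 0.174 + 39 + 3.79 = 42.96 ft²·°F·h/BTU
Q = A·ΔT/R = 1900 × (71.7 − (-17.1)) / 42.96 = 3927 BTU/h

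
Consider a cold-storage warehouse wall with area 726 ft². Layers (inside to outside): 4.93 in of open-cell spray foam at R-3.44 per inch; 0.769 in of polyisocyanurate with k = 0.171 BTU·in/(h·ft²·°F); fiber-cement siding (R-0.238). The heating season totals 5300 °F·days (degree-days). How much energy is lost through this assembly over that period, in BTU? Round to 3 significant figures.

4260000 BTU

4.93 × 3.44 = 16.96
0.769/0.171 = 4.497
R_total = 16.96 + 4.497 + 0.238 = 21.69 ft²·°F·h/BTU
E = A × HDD × 24 / R = 726 × 5300 × 24 / 21.69 = 4257000 BTU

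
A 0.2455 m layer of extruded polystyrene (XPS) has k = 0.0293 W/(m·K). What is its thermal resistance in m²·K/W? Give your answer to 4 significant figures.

R = L/k = 0.2455/0.0293 = 8.3788 m²·K/W

8.379 m²·K/W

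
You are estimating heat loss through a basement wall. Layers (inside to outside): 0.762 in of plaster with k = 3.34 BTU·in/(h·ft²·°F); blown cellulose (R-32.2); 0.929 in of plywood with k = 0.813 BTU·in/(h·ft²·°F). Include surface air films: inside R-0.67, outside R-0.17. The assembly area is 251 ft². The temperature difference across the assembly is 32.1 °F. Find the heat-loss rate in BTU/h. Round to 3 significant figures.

234 BTU/h

0.762/3.34 = 0.2281
0.929/0.813 = 1.143
R_total = 0.67 + 0.2281 + 32.2 + 1.143 + 0.17 = 34.41 ft²·°F·h/BTU
Q = A·ΔT/R = 251 × 32.1 / 34.41 = 234.1 BTU/h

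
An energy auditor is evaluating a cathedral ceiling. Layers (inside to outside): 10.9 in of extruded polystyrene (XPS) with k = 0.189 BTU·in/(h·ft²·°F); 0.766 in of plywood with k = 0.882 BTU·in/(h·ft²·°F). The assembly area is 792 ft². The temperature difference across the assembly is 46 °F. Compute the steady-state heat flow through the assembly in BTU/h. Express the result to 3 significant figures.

622 BTU/h

10.9/0.189 = 57.67
0.766/0.882 = 0.8685
R_total = 57.67 + 0.8685 = 58.54 ft²·°F·h/BTU
Q = A·ΔT/R = 792 × 46 / 58.54 = 622.3 BTU/h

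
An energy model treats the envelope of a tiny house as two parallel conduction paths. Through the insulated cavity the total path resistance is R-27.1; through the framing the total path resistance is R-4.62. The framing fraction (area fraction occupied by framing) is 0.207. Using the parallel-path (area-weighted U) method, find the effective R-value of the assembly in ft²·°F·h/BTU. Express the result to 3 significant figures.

13.5 ft²·°F·h/BTU

U_eff = 0.793/27.1 + 0.207/4.62 = 0.02926 + 0.04481 = 0.07407
R_eff = 1/U_eff = 13.5 ft²·°F·h/BTU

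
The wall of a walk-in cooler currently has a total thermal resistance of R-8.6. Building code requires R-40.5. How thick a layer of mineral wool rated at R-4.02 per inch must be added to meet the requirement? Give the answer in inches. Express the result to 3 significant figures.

7.94 in

ΔR = 40.5 − 8.6 = 31.9 ft²·°F·h/BTU
L = ΔR / (R/in) = 31.9/4.02 = 7.935 in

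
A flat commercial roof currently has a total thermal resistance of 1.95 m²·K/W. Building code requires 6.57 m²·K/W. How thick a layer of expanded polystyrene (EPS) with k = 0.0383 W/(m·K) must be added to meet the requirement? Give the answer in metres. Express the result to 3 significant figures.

0.177 m

ΔR = 6.57 − 1.95 = 4.62 m²·K/W
L = ΔR × k = 4.62 × 0.0383 = 0.1769 m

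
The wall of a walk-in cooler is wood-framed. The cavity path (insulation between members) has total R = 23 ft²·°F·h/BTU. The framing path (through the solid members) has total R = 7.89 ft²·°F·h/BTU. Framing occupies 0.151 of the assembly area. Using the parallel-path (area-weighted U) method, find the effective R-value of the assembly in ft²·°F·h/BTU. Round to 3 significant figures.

17.8 ft²·°F·h/BTU

U_eff = 0.849/23 + 0.151/7.89 = 0.03691 + 0.01914 = 0.05605
R_eff = 1/U_eff = 17.84 ft²·°F·h/BTU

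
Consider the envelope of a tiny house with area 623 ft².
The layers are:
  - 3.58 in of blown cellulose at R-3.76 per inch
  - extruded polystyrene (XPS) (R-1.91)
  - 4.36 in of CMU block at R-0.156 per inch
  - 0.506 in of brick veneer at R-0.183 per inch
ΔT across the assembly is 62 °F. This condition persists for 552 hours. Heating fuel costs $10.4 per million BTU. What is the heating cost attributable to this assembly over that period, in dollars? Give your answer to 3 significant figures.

13.7 dollars

3.58 × 3.76 = 13.46
4.36 × 0.156 = 0.6802
0.506 × 0.183 = 0.0926
R_total = 13.46 + 1.91 + 0.6802 + 0.0926 = 16.14 ft²·°F·h/BTU
Q = 623 × 62 / 16.14 = 2393 BTU/h
E = 2393 × 552 = 1321000 BTU
Cost = 1321000/10⁶ × 10.4 = $13.74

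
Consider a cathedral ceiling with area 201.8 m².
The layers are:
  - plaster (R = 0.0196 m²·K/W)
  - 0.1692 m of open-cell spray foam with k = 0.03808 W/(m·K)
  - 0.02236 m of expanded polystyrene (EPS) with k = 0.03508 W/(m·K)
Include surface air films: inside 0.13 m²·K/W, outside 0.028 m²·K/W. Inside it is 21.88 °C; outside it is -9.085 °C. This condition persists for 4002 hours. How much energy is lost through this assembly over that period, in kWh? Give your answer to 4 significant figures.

0.1692/0.03808 = 4.4433
0.02236/0.03508 = 0.6374
R_total = 0.13 + 0.0196 + 4.4433 + 0.6374 + 0.028 = 5.2583 m²·K/W
Q = 201.8 × (21.88 − (-9.085)) / 5.2583 = 1188.4 W
E = 1188.4 W × 4002 h / 1000 = 4755.8 kWh

4756 kWh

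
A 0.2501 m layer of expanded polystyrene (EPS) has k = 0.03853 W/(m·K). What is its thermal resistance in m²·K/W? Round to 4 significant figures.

R = L/k = 0.2501/0.03853 = 6.491 m²·K/W

6.491 m²·K/W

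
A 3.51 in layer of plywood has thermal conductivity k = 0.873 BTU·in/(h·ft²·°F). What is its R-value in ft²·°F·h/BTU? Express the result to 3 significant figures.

4.02 ft²·°F·h/BTU

R = L/k = 3.51/0.873 = 4.021 ft²·°F·h/BTU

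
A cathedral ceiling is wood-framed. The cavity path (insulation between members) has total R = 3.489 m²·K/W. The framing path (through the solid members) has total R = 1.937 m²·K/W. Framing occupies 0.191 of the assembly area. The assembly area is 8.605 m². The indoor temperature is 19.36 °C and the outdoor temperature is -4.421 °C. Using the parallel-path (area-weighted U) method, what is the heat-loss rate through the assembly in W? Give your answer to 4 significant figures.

U_eff = 0.809/3.489 + 0.191/1.937 = 0.23187 + 0.098606 = 0.33048
R_eff = 1/U_eff = 3.0259 m²·K/W
Q = 8.605 × (19.36 − (-4.421)) / 3.0259 = 67.627 W

67.63 W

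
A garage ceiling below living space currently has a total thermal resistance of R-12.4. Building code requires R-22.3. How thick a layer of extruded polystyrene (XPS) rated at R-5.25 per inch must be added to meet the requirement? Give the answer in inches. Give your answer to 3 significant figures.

1.89 in

ΔR = 22.3 − 12.4 = 9.9 ft²·°F·h/BTU
L = ΔR / (R/in) = 9.9/5.25 = 1.886 in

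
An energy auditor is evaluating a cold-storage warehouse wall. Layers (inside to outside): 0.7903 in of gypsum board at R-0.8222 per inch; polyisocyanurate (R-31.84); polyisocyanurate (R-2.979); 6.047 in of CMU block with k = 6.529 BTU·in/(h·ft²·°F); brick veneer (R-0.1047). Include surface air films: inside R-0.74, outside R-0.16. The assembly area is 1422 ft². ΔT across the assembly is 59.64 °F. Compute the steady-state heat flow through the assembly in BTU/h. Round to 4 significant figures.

0.7903 × 0.8222 = 0.64978
6.047/6.529 = 0.92618
R_total = 0.74 + 0.64978 + 31.84 + 2.979 + 0.92618 + 0.1047 + 0.16 = 37.4 ft²·°F·h/BTU
Q = A·ΔT/R = 1422 × 59.64 / 37.4 = 2267.6 BTU/h

2268 BTU/h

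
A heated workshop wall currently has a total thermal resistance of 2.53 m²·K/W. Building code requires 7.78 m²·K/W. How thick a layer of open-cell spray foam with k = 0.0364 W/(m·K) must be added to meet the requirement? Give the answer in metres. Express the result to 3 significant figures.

0.191 m

ΔR = 7.78 − 2.53 = 5.25 m²·K/W
L = ΔR × k = 5.25 × 0.0364 = 0.1911 m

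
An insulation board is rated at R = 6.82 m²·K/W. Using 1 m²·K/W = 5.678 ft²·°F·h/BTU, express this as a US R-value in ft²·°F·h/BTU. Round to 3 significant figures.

38.7 ft²·°F·h/BTU

R_US = 6.82 × 5.678 = 38.72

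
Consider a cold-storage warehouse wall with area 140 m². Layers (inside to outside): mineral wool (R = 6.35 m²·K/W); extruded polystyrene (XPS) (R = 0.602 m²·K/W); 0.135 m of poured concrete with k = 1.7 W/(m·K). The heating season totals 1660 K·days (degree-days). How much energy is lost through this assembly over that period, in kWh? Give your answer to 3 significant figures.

793 kWh

0.135/1.7 = 0.07941
R_total = 6.35 + 0.602 + 0.07941 = 7.031 m²·K/W
E = A × HDD × 24 / R / 1000 = 140 × 1660 × 24 / 7.031 / 1000 = 793.2 kWh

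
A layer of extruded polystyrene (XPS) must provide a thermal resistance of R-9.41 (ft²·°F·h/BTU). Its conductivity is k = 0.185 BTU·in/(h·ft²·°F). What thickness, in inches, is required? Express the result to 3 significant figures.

L = R × k = 9.41 × 0.185 = 1.741 in

1.74 in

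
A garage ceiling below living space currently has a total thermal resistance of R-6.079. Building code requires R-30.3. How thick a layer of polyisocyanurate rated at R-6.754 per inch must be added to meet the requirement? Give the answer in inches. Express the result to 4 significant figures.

ΔR = 30.3 − 6.079 = 24.221 ft²·°F·h/BTU
L = ΔR / (R/in) = 24.221/6.754 = 3.5862 in

3.586 in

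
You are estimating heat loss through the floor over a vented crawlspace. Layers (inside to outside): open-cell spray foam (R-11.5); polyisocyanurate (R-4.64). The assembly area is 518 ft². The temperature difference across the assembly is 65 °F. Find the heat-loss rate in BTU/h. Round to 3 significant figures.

R_total = 11.5 + 4.64 = 16.14 ft²·°F·h/BTU
Q = A·ΔT/R = 518 × 65 / 16.14 = 2086 BTU/h

2090 BTU/h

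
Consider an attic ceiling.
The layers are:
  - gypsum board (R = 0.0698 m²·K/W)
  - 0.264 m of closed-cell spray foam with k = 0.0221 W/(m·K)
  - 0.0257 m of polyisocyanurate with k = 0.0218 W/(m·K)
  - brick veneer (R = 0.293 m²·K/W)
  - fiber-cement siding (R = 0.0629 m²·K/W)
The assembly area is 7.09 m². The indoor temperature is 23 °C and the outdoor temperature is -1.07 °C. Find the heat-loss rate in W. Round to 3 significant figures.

12.6 W

0.264/0.0221 = 11.95
0.0257/0.0218 = 1.179
R_total = 0.0698 + 11.95 + 1.179 + 0.293 + 0.0629 = 13.55 m²·K/W
Q = A·ΔT/R = 7.09 × (23 − (-1.07)) / 13.55 = 12.59 W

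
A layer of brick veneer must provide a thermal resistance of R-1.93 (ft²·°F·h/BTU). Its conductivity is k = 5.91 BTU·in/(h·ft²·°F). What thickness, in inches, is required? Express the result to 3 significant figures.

L = R × k = 1.93 × 5.91 = 11.41 in

11.4 in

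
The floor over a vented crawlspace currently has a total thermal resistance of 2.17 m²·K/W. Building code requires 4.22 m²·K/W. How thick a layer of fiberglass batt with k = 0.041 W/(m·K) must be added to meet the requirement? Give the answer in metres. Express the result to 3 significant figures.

0.0840 m

ΔR = 4.22 − 2.17 = 2.05 m²·K/W
L = ΔR × k = 2.05 × 0.041 = 0.08405 m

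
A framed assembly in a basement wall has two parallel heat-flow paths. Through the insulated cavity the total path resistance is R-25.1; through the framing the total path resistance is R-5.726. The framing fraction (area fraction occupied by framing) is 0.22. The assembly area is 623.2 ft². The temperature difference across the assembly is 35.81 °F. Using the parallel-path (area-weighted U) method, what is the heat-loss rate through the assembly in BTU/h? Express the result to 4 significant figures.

1551 BTU/h

U_eff = 0.78/25.1 + 0.22/5.726 = 0.031076 + 0.038421 = 0.069497
R_eff = 1/U_eff = 14.389 ft²·°F·h/BTU
Q = 623.2 × 35.81 / 14.389 = 1550.9 BTU/h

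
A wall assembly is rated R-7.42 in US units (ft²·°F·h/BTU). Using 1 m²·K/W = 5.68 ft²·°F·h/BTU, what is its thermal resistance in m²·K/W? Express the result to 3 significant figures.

R_SI = 7.42/5.68 = 1.306

1.31 m²·K/W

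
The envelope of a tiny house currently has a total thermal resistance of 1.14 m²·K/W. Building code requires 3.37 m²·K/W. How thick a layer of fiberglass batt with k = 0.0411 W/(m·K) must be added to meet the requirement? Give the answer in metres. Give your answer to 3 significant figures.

ΔR = 3.37 − 1.14 = 2.23 m²·K/W
L = ΔR × k = 2.23 × 0.0411 = 0.09165 m

0.0917 m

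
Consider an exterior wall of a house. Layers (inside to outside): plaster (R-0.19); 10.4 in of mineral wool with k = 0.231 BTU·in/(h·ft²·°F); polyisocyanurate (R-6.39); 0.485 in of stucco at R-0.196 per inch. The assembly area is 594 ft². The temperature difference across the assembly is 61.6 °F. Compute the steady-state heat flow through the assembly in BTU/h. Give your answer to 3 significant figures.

708 BTU/h

10.4/0.231 = 45.02
0.485 × 0.196 = 0.09506
R_total = 0.19 + 45.02 + 6.39 + 0.09506 = 51.7 ft²·°F·h/BTU
Q = A·ΔT/R = 594 × 61.6 / 51.7 = 707.8 BTU/h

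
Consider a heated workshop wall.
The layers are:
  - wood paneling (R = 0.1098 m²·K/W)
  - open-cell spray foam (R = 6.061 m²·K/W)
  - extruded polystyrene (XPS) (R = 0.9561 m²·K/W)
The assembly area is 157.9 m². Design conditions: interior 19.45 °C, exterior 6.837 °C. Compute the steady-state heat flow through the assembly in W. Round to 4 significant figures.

279.4 W

R_total = 0.1098 + 6.061 + 0.9561 = 7.1269 m²·K/W
Q = A·ΔT/R = 157.9 × (19.45 − 6.837) / 7.1269 = 279.45 W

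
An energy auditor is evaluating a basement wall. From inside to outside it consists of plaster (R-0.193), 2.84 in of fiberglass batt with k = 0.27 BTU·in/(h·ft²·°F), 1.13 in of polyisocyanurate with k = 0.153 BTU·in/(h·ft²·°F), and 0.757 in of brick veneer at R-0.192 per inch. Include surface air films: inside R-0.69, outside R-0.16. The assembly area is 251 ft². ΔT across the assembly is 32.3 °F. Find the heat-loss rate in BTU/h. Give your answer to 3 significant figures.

2.84/0.27 = 10.52
1.13/0.153 = 7.386
0.757 × 0.192 = 0.1453
R_total = 0.69 + 0.193 + 10.52 + 7.386 + 0.1453 + 0.16 = 19.09 ft²·°F·h/BTU
Q = A·ΔT/R = 251 × 32.3 / 19.09 = 424.6 BTU/h

425 BTU/h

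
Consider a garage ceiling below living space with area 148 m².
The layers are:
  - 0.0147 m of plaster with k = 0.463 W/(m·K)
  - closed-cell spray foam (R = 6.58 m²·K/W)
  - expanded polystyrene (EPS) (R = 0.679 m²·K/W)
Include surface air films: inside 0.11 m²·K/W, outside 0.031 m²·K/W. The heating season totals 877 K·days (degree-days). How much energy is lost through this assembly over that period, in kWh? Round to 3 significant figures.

419 kWh

0.0147/0.463 = 0.03175
R_total = 0.11 + 0.03175 + 6.58 + 0.679 + 0.031 = 7.432 m²·K/W
E = A × HDD × 24 / R / 1000 = 148 × 877 × 24 / 7.432 / 1000 = 419.2 kWh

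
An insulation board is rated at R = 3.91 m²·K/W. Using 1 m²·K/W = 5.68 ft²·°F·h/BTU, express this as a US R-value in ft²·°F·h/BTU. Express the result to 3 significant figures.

22.2 ft²·°F·h/BTU

R_US = 3.91 × 5.68 = 22.21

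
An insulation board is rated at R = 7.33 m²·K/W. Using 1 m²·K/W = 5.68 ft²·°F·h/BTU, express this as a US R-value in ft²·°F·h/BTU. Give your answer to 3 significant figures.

41.6 ft²·°F·h/BTU

R_US = 7.33 × 5.68 = 41.63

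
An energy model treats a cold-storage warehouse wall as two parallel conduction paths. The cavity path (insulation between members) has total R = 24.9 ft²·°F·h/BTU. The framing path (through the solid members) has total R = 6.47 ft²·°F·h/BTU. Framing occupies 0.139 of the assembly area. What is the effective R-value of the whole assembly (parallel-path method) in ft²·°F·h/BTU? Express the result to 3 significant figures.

17.8 ft²·°F·h/BTU

U_eff = 0.861/24.9 + 0.139/6.47 = 0.03458 + 0.02148 = 0.05606
R_eff = 1/U_eff = 17.84 ft²·°F·h/BTU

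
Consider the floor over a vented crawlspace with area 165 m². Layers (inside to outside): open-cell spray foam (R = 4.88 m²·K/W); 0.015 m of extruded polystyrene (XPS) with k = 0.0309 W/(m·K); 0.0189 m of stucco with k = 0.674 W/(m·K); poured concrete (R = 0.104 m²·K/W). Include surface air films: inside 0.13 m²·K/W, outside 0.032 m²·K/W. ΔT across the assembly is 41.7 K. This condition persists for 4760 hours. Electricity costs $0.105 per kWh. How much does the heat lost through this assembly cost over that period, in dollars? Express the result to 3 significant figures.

608 dollars

0.015/0.0309 = 0.4854
0.0189/0.674 = 0.02804
R_total = 0.13 + 4.88 + 0.4854 + 0.02804 + 0.104 + 0.032 = 5.659 m²·K/W
Q = 165 × 41.7 / 5.659 = 1216 W
E = 1216 W × 4760 h / 1000 = 5787 kWh
Cost = 5787 × 0.105 = $607.6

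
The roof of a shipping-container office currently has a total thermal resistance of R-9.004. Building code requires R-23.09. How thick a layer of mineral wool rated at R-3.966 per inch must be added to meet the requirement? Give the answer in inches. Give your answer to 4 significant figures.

ΔR = 23.09 − 9.004 = 14.086 ft²·°F·h/BTU
L = ΔR / (R/in) = 14.086/3.966 = 3.5517 in

3.552 in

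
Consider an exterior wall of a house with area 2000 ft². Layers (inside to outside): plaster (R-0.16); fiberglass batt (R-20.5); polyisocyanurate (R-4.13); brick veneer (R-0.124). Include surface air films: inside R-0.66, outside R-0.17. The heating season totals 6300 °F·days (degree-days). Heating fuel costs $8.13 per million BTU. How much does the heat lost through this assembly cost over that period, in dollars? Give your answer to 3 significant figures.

R_total = 0.66 + 0.16 + 20.5 + 4.13 + 0.124 + 0.17 = 25.74 ft²·°F·h/BTU
E = A × HDD × 24 / R = 2000 × 6300 × 24 / 25.74 = 11750000 BTU
Cost = 11750000/10⁶ × 8.13 = $95.5

95.5 dollars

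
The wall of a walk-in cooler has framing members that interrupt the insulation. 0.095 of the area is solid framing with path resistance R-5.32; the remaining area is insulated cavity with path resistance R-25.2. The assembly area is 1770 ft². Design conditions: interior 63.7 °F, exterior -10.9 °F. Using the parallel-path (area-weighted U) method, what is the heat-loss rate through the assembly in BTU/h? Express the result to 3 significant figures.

7100 BTU/h

U_eff = 0.905/25.2 + 0.095/5.32 = 0.03591 + 0.01786 = 0.05377
R_eff = 1/U_eff = 18.6 ft²·°F·h/BTU
Q = 1770 × (63.7 − (-10.9)) / 18.6 = 7100 BTU/h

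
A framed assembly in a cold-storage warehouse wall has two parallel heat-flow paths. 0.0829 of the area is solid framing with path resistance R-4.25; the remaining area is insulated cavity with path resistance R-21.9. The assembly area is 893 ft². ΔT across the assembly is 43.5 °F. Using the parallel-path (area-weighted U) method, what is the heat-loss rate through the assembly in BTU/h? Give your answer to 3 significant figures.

U_eff = 0.9171/21.9 + 0.0829/4.25 = 0.04188 + 0.01951 = 0.06138
R_eff = 1/U_eff = 16.29 ft²·°F·h/BTU
Q = 893 × 43.5 / 16.29 = 2384 BTU/h

2380 BTU/h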